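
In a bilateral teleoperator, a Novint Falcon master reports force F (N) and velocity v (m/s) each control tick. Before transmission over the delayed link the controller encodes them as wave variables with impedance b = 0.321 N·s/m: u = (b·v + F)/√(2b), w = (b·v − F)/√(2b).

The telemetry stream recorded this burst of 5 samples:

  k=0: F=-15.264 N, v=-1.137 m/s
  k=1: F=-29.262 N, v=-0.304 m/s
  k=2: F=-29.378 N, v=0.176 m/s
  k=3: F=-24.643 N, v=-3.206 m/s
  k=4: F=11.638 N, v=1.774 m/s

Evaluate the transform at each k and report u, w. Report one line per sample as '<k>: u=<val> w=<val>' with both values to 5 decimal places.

0: u=-19.50577 w=18.59475
1: u=-36.64227 w=36.39869
2: u=-36.59475 w=36.73577
3: u=-32.04013 w=29.47133
4: u=15.23553 w=-13.81411

k=0: b·v=0.321×(-1.137)=-0.36498; √(2b)=0.80125; u=(-0.36498+(-15.264))/0.80125=-19.50577, w=(-0.36498−(-15.264))/0.80125=18.59475
k=1: b·v=0.321×(-0.304)=-0.09758; √(2b)=0.80125; u=(-0.09758+(-29.262))/0.80125=-36.64227, w=(-0.09758−(-29.262))/0.80125=36.39869
k=2: b·v=0.321×0.176=0.05650; √(2b)=0.80125; u=(0.05650+(-29.378))/0.80125=-36.59475, w=(0.05650−(-29.378))/0.80125=36.73577
k=3: b·v=0.321×(-3.206)=-1.02913; √(2b)=0.80125; u=(-1.02913+(-24.643))/0.80125=-32.04013, w=(-1.02913−(-24.643))/0.80125=29.47133
k=4: b·v=0.321×1.774=0.56945; √(2b)=0.80125; u=(0.56945+11.638)/0.80125=15.23553, w=(0.56945−11.638)/0.80125=-13.81411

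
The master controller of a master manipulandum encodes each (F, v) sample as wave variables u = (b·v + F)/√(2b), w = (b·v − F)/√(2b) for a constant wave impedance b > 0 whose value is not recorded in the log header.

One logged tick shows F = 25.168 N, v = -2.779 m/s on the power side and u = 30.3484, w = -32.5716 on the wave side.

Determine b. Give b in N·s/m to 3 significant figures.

u + w = -2.223200;  u + w = √(2b)·v, so √(2b) = -2.223200/(-2.779) = 0.800000.
b = (√(2b))²/2 = 0.640000/2 = 0.320000.
(Check via u − w = 2F/√(2b): u − w = 62.920000, 2F/√(2b) = 62.920000.)

b = 0.32 N·s/m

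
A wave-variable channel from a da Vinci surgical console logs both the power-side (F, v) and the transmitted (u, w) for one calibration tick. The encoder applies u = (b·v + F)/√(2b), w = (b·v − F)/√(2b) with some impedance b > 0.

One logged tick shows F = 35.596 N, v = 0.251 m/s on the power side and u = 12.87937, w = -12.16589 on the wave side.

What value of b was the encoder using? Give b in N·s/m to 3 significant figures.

b = 4.04 N·s/m

u + w = 0.7135;  u + w = √(2b)·v, so √(2b) = 0.7135/0.251 = 2.8425.
b = (√(2b))²/2 = 8.0801/2 = 4.0400.
(Check via u − w = 2F/√(2b): u − w = 25.0453, 2F/√(2b) = 25.0451.)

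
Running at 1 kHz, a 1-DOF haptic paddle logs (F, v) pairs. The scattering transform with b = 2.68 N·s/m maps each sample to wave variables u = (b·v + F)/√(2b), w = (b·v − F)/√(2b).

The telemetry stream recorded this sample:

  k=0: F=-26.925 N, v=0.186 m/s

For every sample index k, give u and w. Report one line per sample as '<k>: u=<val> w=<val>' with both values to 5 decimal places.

k=0: b·v=2.68×0.186=0.49848; √(2b)=2.31517; u=(0.49848+(-26.925))/2.31517=-11.41452, w=(0.49848−(-26.925))/2.31517=11.84514

0: u=-11.41452 w=11.84514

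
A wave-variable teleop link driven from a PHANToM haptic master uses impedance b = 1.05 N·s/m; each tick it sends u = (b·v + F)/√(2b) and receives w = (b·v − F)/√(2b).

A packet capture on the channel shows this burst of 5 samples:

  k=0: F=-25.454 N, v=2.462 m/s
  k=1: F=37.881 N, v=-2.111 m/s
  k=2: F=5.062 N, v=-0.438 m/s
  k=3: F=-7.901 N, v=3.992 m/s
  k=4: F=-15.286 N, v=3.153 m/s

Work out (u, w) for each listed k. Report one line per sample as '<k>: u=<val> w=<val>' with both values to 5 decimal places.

k=0: b·v=1.05×2.462=2.58510; √(2b)=1.44914; u=(2.58510+(-25.454))/1.44914=-15.78104, w=(2.58510−(-25.454))/1.44914=19.34882
k=1: b·v=1.05×(-2.111)=-2.21655; √(2b)=1.44914; u=(-2.21655+37.881)/1.44914=24.61081, w=(-2.21655−37.881)/1.44914=-27.66994
k=2: b·v=1.05×(-0.438)=-0.45990; √(2b)=1.44914; u=(-0.45990+5.062)/1.44914=3.17575, w=(-0.45990−5.062)/1.44914=-3.81047
k=3: b·v=1.05×3.992=4.19160; √(2b)=1.44914; u=(4.19160+(-7.901))/1.44914=-2.55973, w=(4.19160−(-7.901))/1.44914=8.34469
k=4: b·v=1.05×3.153=3.31065; √(2b)=1.44914; u=(3.31065+(-15.286))/1.44914=-8.26378, w=(3.31065−(-15.286))/1.44914=12.83291

0: u=-15.78104 w=19.34882
1: u=24.61081 w=-27.66994
2: u=3.17575 w=-3.81047
3: u=-2.55973 w=8.34469
4: u=-8.26378 w=12.83291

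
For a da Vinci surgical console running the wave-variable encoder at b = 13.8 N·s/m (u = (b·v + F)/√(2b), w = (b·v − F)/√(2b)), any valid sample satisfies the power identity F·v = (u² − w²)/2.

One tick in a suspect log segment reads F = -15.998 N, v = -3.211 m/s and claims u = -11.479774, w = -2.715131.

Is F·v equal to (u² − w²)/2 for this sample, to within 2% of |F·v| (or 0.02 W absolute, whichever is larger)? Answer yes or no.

F·v = (-15.998)×(-3.211) = 51.369578 W.
(u² − w²)/2 = (131.785211 − 7.371936)/2 = 62.206637 W.
|Δ| = 10.837059;  2% of max(1, |F·v|) = 1.027392.

no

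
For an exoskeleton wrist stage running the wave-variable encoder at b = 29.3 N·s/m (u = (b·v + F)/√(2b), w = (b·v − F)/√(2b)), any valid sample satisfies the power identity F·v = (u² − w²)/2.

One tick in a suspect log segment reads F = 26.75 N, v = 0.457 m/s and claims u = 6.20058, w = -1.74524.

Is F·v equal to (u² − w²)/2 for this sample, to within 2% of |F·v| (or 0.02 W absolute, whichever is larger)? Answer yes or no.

F·v = 26.75×0.457 = 12.2248 W.
(u² − w²)/2 = (38.4472 − 3.0459)/2 = 17.7007 W.
|Δ| = 5.4759;  2% of max(1, |F·v|) = 0.2445.

no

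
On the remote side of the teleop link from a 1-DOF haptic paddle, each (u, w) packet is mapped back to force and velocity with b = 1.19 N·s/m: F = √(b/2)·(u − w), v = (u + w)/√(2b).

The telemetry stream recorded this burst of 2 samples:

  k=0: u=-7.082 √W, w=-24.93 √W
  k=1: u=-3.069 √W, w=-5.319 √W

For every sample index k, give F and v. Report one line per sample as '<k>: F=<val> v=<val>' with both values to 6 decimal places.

0: F=13.767277 v=-20.750298
1: F=1.735565 v=-5.437133

k=0: u−w=17.848000, u+w=-32.012000; √(b/2)=0.771362, √(2b)=1.542725; F=0.771362×17.848=13.767277, v=-32.012000/1.542725=-20.750298
k=1: u−w=2.250000, u+w=-8.388000; √(b/2)=0.771362, √(2b)=1.542725; F=0.771362×2.25=1.735565, v=-8.388000/1.542725=-5.437133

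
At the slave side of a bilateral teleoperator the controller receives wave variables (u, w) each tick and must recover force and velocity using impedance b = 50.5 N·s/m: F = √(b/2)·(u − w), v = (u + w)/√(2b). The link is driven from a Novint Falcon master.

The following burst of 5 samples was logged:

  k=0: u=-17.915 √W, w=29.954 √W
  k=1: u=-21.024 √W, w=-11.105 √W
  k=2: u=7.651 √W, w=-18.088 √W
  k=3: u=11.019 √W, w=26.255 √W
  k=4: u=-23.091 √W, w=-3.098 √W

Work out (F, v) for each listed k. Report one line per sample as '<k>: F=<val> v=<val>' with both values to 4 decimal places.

0: F=-240.5387 v=1.1979
1: F=-49.8424 v=-3.1970
2: F=129.3369 v=-1.0385
3: F=-76.5600 v=3.7089
4: F=-100.4636 v=-2.6059

k=0: u−w=-47.8690, u+w=12.0390; √(b/2)=5.0249, √(2b)=10.0499; F=5.0249×(-47.869)=-240.5387, v=12.0390/10.0499=1.1979
k=1: u−w=-9.9190, u+w=-32.1290; √(b/2)=5.0249, √(2b)=10.0499; F=5.0249×(-9.919)=-49.8424, v=-32.1290/10.0499=-3.1970
k=2: u−w=25.7390, u+w=-10.4370; √(b/2)=5.0249, √(2b)=10.0499; F=5.0249×25.739=129.3369, v=-10.4370/10.0499=-1.0385
k=3: u−w=-15.2360, u+w=37.2740; √(b/2)=5.0249, √(2b)=10.0499; F=5.0249×(-15.236)=-76.5600, v=37.2740/10.0499=3.7089
k=4: u−w=-19.9930, u+w=-26.1890; √(b/2)=5.0249, √(2b)=10.0499; F=5.0249×(-19.993)=-100.4636, v=-26.1890/10.0499=-2.6059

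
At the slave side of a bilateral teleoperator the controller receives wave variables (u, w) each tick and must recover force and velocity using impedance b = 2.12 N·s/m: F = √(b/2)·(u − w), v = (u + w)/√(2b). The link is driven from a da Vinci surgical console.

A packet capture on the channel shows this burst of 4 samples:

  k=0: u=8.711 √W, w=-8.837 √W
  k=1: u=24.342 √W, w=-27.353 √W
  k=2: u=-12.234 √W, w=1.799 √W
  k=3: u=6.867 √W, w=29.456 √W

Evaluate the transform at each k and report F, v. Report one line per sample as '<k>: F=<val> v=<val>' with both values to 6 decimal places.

0: F=18.066772 v=-0.061191
1: F=53.223260 v=-1.462271
2: F=-14.447858 v=-5.067684
3: F=-23.256799 v=17.640008

k=0: u−w=17.548000, u+w=-0.126000; √(b/2)=1.029563, √(2b)=2.059126; F=1.029563×17.548=18.066772, v=-0.126000/2.059126=-0.061191
k=1: u−w=51.695000, u+w=-3.011000; √(b/2)=1.029563, √(2b)=2.059126; F=1.029563×51.695=53.223260, v=-3.011000/2.059126=-1.462271
k=2: u−w=-14.033000, u+w=-10.435000; √(b/2)=1.029563, √(2b)=2.059126; F=1.029563×(-14.033)=-14.447858, v=-10.435000/2.059126=-5.067684
k=3: u−w=-22.589000, u+w=36.323000; √(b/2)=1.029563, √(2b)=2.059126; F=1.029563×(-22.589)=-23.256799, v=36.323000/2.059126=17.640008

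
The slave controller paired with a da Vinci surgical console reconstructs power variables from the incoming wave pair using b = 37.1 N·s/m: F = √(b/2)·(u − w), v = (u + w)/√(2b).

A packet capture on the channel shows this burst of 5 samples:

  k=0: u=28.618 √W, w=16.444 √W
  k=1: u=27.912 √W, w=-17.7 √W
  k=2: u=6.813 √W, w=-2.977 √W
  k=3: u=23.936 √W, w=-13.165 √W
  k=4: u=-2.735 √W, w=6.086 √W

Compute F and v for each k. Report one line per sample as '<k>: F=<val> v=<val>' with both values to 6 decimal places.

0: F=52.433066 v=5.231287
1: F=196.449566 v=1.185520
2: F=42.165247 v=0.445325
3: F=159.792935 v=1.250415
4: F=-37.991792 v=0.389020

k=0: u−w=12.174000, u+w=45.062000; √(b/2)=4.306971, √(2b)=8.613942; F=4.306971×12.174=52.433066, v=45.062000/8.613942=5.231287
k=1: u−w=45.612000, u+w=10.212000; √(b/2)=4.306971, √(2b)=8.613942; F=4.306971×45.612=196.449566, v=10.212000/8.613942=1.185520
k=2: u−w=9.790000, u+w=3.836000; √(b/2)=4.306971, √(2b)=8.613942; F=4.306971×9.79=42.165247, v=3.836000/8.613942=0.445325
k=3: u−w=37.101000, u+w=10.771000; √(b/2)=4.306971, √(2b)=8.613942; F=4.306971×37.101=159.792935, v=10.771000/8.613942=1.250415
k=4: u−w=-8.821000, u+w=3.351000; √(b/2)=4.306971, √(2b)=8.613942; F=4.306971×(-8.821)=-37.991792, v=3.351000/8.613942=0.389020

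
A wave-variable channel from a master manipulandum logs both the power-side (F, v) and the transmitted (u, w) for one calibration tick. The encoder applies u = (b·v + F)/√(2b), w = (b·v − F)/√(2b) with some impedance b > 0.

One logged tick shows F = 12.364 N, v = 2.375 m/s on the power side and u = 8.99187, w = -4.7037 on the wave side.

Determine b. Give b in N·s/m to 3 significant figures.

b = 1.63 N·s/m

u + w = 4.28817;  u + w = √(2b)·v, so √(2b) = 4.28817/2.375 = 1.80555.
b = (√(2b))²/2 = 3.25999/2 = 1.63000.
(Check via u − w = 2F/√(2b): u − w = 13.69557, 2F/√(2b) = 13.69559.)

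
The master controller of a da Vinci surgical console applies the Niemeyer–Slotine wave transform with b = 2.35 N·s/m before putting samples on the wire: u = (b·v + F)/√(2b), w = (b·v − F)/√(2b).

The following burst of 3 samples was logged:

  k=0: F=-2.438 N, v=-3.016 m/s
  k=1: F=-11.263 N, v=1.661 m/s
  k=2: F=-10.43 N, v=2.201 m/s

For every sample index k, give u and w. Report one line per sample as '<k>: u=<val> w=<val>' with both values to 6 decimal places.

0: u=-4.393832 w=-2.144701
1: u=-3.394753 w=6.995716
2: u=-2.425173 w=7.196827

k=0: b·v=2.35×(-3.016)=-7.087600; √(2b)=2.167948; u=(-7.087600+(-2.438))/2.167948=-4.393832, w=(-7.087600−(-2.438))/2.167948=-2.144701
k=1: b·v=2.35×1.661=3.903350; √(2b)=2.167948; u=(3.903350+(-11.263))/2.167948=-3.394753, w=(3.903350−(-11.263))/2.167948=6.995716
k=2: b·v=2.35×2.201=5.172350; √(2b)=2.167948; u=(5.172350+(-10.43))/2.167948=-2.425173, w=(5.172350−(-10.43))/2.167948=7.196827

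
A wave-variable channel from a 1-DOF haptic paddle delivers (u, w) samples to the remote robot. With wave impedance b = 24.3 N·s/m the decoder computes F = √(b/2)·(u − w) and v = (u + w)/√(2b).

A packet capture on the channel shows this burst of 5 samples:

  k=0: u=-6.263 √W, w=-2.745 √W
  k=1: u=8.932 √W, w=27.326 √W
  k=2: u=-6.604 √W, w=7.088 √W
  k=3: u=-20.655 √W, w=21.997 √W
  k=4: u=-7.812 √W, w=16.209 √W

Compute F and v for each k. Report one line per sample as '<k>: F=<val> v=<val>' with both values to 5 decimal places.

0: F=-12.26264 v=-1.29214
1: F=-64.11569 v=5.20099
2: F=-47.72600 v=0.06943
3: F=-148.67144 v=0.19250
4: F=-83.72964 v=1.20450

k=0: u−w=-3.51800, u+w=-9.00800; √(b/2)=3.48569, √(2b)=6.97137; F=3.48569×(-3.518)=-12.26264, v=-9.00800/6.97137=-1.29214
k=1: u−w=-18.39400, u+w=36.25800; √(b/2)=3.48569, √(2b)=6.97137; F=3.48569×(-18.394)=-64.11569, v=36.25800/6.97137=5.20099
k=2: u−w=-13.69200, u+w=0.48400; √(b/2)=3.48569, √(2b)=6.97137; F=3.48569×(-13.692)=-47.72600, v=0.48400/6.97137=0.06943
k=3: u−w=-42.65200, u+w=1.34200; √(b/2)=3.48569, √(2b)=6.97137; F=3.48569×(-42.652)=-148.67144, v=1.34200/6.97137=0.19250
k=4: u−w=-24.02100, u+w=8.39700; √(b/2)=3.48569, √(2b)=6.97137; F=3.48569×(-24.021)=-83.72964, v=8.39700/6.97137=1.20450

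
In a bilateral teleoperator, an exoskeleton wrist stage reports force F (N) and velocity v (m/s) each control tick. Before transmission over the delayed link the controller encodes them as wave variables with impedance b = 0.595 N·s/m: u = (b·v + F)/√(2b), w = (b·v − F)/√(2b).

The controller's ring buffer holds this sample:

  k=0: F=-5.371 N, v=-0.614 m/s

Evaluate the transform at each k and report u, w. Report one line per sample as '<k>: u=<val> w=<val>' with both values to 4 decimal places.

k=0: b·v=0.595×(-0.614)=-0.3653; √(2b)=1.0909; u=(-0.3653+(-5.371))/1.0909=-5.2585, w=(-0.3653−(-5.371))/1.0909=4.5887

0: u=-5.2585 w=4.5887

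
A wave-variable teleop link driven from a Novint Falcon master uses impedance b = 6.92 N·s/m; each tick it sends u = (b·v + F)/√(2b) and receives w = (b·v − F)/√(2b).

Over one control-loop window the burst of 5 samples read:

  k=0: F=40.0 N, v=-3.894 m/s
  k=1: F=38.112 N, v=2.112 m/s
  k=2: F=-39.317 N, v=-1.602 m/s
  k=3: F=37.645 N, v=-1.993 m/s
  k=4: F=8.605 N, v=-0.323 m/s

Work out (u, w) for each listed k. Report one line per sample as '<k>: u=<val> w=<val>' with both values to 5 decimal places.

k=0: b·v=6.92×(-3.894)=-26.94648; √(2b)=3.72022; u=(-26.94648+40.0)/3.72022=3.50881, w=(-26.94648−40.0)/3.72022=-17.99533
k=1: b·v=6.92×2.112=14.61504; √(2b)=3.72022; u=(14.61504+38.112)/3.72022=14.17312, w=(14.61504−38.112)/3.72022=-6.31602
k=2: b·v=6.92×(-1.602)=-11.08584; √(2b)=3.72022; u=(-11.08584+(-39.317))/3.72022=-13.54837, w=(-11.08584−(-39.317))/3.72022=7.58858
k=3: b·v=6.92×(-1.993)=-13.79156; √(2b)=3.72022; u=(-13.79156+37.645)/3.72022=6.41184, w=(-13.79156−37.645)/3.72022=-13.82623
k=4: b·v=6.92×(-0.323)=-2.23516; √(2b)=3.72022; u=(-2.23516+8.605)/3.72022=1.71222, w=(-2.23516−8.605)/3.72022=-2.91385

0: u=3.50881 w=-17.99533
1: u=14.17312 w=-6.31602
2: u=-13.54837 w=7.58858
3: u=6.41184 w=-13.82623
4: u=1.71222 w=-2.91385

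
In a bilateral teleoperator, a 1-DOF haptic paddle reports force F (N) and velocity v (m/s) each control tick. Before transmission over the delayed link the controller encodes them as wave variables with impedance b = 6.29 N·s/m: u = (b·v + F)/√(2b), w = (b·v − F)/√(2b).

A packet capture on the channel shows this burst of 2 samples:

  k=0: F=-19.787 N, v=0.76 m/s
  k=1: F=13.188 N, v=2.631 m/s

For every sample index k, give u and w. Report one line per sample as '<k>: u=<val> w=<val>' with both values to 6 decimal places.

k=0: b·v=6.29×0.76=4.780400; √(2b)=3.546830; u=(4.780400+(-19.787))/3.546830=-4.230990, w=(4.780400−(-19.787))/3.546830=6.926580
k=1: b·v=6.29×2.631=16.548990; √(2b)=3.546830; u=(16.548990+13.188)/3.546830=8.384105, w=(16.548990−13.188)/3.546830=0.947604

0: u=-4.230990 w=6.926580
1: u=8.384105 w=0.947604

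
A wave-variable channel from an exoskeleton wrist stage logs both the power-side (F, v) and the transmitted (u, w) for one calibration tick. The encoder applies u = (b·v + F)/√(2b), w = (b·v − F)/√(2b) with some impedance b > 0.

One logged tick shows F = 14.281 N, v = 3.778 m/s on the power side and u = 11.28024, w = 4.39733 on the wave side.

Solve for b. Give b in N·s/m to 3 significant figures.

b = 8.61 N·s/m

u + w = 15.6776;  u + w = √(2b)·v, so √(2b) = 15.6776/3.778 = 4.1497.
b = (√(2b))²/2 = 17.2200/2 = 8.6100.
(Check via u − w = 2F/√(2b): u − w = 6.8829, 2F/√(2b) = 6.8829.)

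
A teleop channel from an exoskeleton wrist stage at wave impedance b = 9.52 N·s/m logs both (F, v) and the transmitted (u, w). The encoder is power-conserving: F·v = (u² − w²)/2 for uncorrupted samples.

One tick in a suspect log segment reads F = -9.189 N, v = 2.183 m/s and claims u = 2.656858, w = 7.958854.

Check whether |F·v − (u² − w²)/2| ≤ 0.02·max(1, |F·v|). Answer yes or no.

F·v = (-9.189)×2.183 = -20.059587 W.
(u² − w²)/2 = (7.058894 − 63.343357)/2 = -28.142231 W.
|Δ| = 8.082644;  2% of max(1, |F·v|) = 0.401192.

no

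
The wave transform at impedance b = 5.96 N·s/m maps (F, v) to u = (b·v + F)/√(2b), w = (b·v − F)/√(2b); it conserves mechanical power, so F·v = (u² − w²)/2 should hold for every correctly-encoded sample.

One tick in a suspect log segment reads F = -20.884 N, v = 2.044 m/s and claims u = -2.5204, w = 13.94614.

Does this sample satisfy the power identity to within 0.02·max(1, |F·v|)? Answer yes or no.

F·v = (-20.884)×2.044 = -42.68690 W.
(u² − w²)/2 = (6.35242 − 194.49482)/2 = -94.07120 W.
|Δ| = 51.38431;  2% of max(1, |F·v|) = 0.85374.

no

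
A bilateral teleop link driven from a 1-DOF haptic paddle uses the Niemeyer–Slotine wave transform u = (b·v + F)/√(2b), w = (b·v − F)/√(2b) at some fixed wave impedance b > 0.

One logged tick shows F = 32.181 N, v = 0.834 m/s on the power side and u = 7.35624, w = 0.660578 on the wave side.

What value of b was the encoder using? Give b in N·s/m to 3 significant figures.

b = 46.2 N·s/m

u + w = 8.016818;  u + w = √(2b)·v, so √(2b) = 8.016818/0.834 = 9.612492.
b = (√(2b))²/2 = 92.399995/2 = 46.199997.
(Check via u − w = 2F/√(2b): u − w = 6.695662, 2F/√(2b) = 6.695663.)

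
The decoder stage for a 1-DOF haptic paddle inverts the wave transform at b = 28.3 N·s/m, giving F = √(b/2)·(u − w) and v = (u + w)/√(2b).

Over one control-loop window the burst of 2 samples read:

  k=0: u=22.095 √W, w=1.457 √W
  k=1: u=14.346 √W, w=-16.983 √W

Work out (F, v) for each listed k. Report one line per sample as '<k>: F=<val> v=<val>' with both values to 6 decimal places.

k=0: u−w=20.638000, u+w=23.552000; √(b/2)=3.761649, √(2b)=7.523297; F=3.761649×20.638=77.632903, v=23.552000/7.523297=3.130542
k=1: u−w=31.329000, u+w=-2.637000; √(b/2)=3.761649, √(2b)=7.523297; F=3.761649×31.329=117.848688, v=-2.637000/7.523297=-0.350511

0: F=77.632903 v=3.130542
1: F=117.848688 v=-0.350511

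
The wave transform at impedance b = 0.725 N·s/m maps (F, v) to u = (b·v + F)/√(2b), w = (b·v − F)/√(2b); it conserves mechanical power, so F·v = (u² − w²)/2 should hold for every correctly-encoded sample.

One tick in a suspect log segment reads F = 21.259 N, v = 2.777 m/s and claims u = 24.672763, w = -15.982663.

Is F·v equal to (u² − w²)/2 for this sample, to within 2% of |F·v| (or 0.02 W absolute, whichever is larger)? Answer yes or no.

F·v = 21.259×2.777 = 59.036243 W.
(u² − w²)/2 = (608.745234 − 255.445517)/2 = 176.649859 W.
|Δ| = 117.613616;  2% of max(1, |F·v|) = 1.180725.

no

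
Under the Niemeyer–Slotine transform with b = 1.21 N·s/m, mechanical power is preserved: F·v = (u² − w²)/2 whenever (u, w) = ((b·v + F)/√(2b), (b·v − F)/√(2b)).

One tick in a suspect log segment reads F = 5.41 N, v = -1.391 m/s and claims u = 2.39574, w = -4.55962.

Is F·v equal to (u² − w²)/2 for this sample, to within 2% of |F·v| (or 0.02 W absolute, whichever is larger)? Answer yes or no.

yes

F·v = 5.41×(-1.391) = -7.5253 W.
(u² − w²)/2 = (5.7396 − 20.7901)/2 = -7.5253 W.
|Δ| = 0.0000;  2% of max(1, |F·v|) = 0.1505.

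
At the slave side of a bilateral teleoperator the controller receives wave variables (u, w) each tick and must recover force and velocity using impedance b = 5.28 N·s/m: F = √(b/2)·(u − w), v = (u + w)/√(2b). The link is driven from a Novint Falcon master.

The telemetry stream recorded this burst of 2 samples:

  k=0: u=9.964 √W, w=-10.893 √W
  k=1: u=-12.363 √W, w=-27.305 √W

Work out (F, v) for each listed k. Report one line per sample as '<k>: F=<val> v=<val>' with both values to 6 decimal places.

0: F=33.888614 v=-0.285880
1: F=24.277876 v=-12.206983

k=0: u−w=20.857000, u+w=-0.929000; √(b/2)=1.624808, √(2b)=3.249615; F=1.624808×20.857=33.888614, v=-0.929000/3.249615=-0.285880
k=1: u−w=14.942000, u+w=-39.668000; √(b/2)=1.624808, √(2b)=3.249615; F=1.624808×14.942=24.277876, v=-39.668000/3.249615=-12.206983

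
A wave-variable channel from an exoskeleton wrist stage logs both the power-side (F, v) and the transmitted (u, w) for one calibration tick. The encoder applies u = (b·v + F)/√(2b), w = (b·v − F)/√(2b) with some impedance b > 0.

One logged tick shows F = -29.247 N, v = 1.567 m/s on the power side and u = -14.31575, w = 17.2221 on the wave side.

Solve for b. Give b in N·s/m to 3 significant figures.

b = 1.72 N·s/m

u + w = 2.90635;  u + w = √(2b)·v, so √(2b) = 2.90635/1.567 = 1.85472.
b = (√(2b))²/2 = 3.44000/2 = 1.72000.
(Check via u − w = 2F/√(2b): u − w = -31.53785, 2F/√(2b) = -31.53787.)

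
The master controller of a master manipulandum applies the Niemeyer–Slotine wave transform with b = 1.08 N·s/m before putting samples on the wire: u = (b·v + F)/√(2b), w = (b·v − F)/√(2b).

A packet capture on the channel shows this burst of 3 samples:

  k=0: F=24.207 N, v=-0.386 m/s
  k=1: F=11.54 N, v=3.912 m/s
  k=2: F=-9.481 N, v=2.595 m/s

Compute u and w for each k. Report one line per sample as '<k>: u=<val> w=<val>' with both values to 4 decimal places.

0: u=16.1871 w=-16.7544
1: u=10.7267 w=-4.9773
2: u=-4.5441 w=8.3579

k=0: b·v=1.08×(-0.386)=-0.4169; √(2b)=1.4697; u=(-0.4169+24.207)/1.4697=16.1871, w=(-0.4169−24.207)/1.4697=-16.7544
k=1: b·v=1.08×3.912=4.2250; √(2b)=1.4697; u=(4.2250+11.54)/1.4697=10.7267, w=(4.2250−11.54)/1.4697=-4.9773
k=2: b·v=1.08×2.595=2.8026; √(2b)=1.4697; u=(2.8026+(-9.481))/1.4697=-4.5441, w=(2.8026−(-9.481))/1.4697=8.3579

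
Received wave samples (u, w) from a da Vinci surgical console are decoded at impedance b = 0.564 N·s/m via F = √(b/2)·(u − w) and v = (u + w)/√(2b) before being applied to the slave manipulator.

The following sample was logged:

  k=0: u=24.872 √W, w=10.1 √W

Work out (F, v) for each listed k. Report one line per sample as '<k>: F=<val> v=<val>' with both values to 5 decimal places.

0: F=7.84447 v=32.92804

k=0: u−w=14.77200, u+w=34.97200; √(b/2)=0.53104, √(2b)=1.06207; F=0.53104×14.772=7.84447, v=34.97200/1.06207=32.92804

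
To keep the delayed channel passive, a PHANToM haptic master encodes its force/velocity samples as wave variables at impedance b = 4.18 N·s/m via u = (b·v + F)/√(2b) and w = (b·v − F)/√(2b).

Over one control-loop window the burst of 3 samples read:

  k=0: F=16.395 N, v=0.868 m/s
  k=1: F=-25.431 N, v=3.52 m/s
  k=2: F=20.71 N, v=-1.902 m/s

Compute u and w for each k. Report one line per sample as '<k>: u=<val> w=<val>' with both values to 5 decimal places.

0: u=6.92518 w=-4.41548
1: u=-3.70669 w=13.88430
2: u=4.41301 w=-9.91239

k=0: b·v=4.18×0.868=3.62824; √(2b)=2.89137; u=(3.62824+16.395)/2.89137=6.92518, w=(3.62824−16.395)/2.89137=-4.41548
k=1: b·v=4.18×3.52=14.71360; √(2b)=2.89137; u=(14.71360+(-25.431))/2.89137=-3.70669, w=(14.71360−(-25.431))/2.89137=13.88430
k=2: b·v=4.18×(-1.902)=-7.95036; √(2b)=2.89137; u=(-7.95036+20.71)/2.89137=4.41301, w=(-7.95036−20.71)/2.89137=-9.91239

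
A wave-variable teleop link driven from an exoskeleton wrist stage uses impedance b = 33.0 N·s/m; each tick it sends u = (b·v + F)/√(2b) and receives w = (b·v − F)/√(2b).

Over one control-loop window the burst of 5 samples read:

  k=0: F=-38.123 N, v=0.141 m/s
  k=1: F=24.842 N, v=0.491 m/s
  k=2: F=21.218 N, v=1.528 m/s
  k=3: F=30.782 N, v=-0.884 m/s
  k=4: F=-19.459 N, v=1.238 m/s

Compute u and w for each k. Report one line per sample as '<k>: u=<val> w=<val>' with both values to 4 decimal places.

0: u=-4.1199 w=5.2654
1: u=5.0523 w=-1.0634
2: u=8.8185 w=3.5950
3: u=0.1982 w=-7.3798
4: u=2.6335 w=7.4240

k=0: b·v=33.0×0.141=4.6530; √(2b)=8.1240; u=(4.6530+(-38.123))/8.1240=-4.1199, w=(4.6530−(-38.123))/8.1240=5.2654
k=1: b·v=33.0×0.491=16.2030; √(2b)=8.1240; u=(16.2030+24.842)/8.1240=5.0523, w=(16.2030−24.842)/8.1240=-1.0634
k=2: b·v=33.0×1.528=50.4240; √(2b)=8.1240; u=(50.4240+21.218)/8.1240=8.8185, w=(50.4240−21.218)/8.1240=3.5950
k=3: b·v=33.0×(-0.884)=-29.1720; √(2b)=8.1240; u=(-29.1720+30.782)/8.1240=0.1982, w=(-29.1720−30.782)/8.1240=-7.3798
k=4: b·v=33.0×1.238=40.8540; √(2b)=8.1240; u=(40.8540+(-19.459))/8.1240=2.6335, w=(40.8540−(-19.459))/8.1240=7.4240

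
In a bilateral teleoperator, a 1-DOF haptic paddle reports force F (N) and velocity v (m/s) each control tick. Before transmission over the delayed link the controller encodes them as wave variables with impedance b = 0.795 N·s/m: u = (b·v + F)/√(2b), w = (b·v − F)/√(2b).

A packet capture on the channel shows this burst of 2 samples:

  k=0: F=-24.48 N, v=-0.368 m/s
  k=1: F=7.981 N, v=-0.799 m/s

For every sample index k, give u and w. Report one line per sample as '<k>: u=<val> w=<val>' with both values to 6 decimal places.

0: u=-19.645918 w=19.181888
1: u=5.825594 w=-6.833095

k=0: b·v=0.795×(-0.368)=-0.292560; √(2b)=1.260952; u=(-0.292560+(-24.48))/1.260952=-19.645918, w=(-0.292560−(-24.48))/1.260952=19.181888
k=1: b·v=0.795×(-0.799)=-0.635205; √(2b)=1.260952; u=(-0.635205+7.981)/1.260952=5.825594, w=(-0.635205−7.981)/1.260952=-6.833095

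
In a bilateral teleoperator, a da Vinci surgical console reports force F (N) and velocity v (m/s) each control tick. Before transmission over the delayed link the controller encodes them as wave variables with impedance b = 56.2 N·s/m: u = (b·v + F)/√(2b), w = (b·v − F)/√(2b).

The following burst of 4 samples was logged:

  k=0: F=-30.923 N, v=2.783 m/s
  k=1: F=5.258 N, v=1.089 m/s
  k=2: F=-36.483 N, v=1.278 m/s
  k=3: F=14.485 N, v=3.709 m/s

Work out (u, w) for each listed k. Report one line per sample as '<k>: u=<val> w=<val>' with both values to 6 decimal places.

k=0: b·v=56.2×2.783=156.404600; √(2b)=10.601887; u=(156.404600+(-30.923))/10.601887=11.835780, w=(156.404600−(-30.923))/10.601887=17.669270
k=1: b·v=56.2×1.089=61.201800; √(2b)=10.601887; u=(61.201800+5.258)/10.601887=6.268677, w=(61.201800−5.258)/10.601887=5.276778
k=2: b·v=56.2×1.278=71.823600; √(2b)=10.601887; u=(71.823600+(-36.483))/10.601887=3.333426, w=(71.823600−(-36.483))/10.601887=10.215786
k=3: b·v=56.2×3.709=208.445800; √(2b)=10.601887; u=(208.445800+14.485)/10.601887=21.027465, w=(208.445800−14.485)/10.601887=18.294932

0: u=11.835780 w=17.669270
1: u=6.268677 w=5.276778
2: u=3.333426 w=10.215786
3: u=21.027465 w=18.294932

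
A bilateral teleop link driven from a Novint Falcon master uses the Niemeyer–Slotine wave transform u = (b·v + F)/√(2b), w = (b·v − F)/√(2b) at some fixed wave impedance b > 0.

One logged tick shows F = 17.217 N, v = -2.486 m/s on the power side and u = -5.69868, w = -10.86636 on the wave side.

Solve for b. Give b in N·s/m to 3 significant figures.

b = 22.2 N·s/m

u + w = -16.56504;  u + w = √(2b)·v, so √(2b) = -16.56504/(-2.486) = 6.66333.
b = (√(2b))²/2 = 44.39998/2 = 22.19999.
(Check via u − w = 2F/√(2b): u − w = 5.16768, 2F/√(2b) = 5.16769.)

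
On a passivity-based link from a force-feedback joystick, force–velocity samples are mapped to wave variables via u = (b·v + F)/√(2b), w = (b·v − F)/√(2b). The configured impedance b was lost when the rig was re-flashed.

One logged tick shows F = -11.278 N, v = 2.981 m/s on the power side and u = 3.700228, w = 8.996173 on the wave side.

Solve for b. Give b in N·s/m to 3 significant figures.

u + w = 12.696401;  u + w = √(2b)·v, so √(2b) = 12.696401/2.981 = 4.259108.
b = (√(2b))²/2 = 18.140001/2 = 9.070001.
(Check via u − w = 2F/√(2b): u − w = -5.295945, 2F/√(2b) = -5.295945.)

b = 9.07 N·s/m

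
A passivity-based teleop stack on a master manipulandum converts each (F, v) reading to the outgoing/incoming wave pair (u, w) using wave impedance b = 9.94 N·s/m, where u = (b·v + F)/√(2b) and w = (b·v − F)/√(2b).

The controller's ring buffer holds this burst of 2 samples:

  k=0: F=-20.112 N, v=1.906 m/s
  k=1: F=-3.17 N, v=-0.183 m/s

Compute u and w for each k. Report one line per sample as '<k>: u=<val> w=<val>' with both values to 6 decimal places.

0: u=-0.261592 w=8.759873
1: u=-1.118941 w=0.302999

k=0: b·v=9.94×1.906=18.945640; √(2b)=4.458699; u=(18.945640+(-20.112))/4.458699=-0.261592, w=(18.945640−(-20.112))/4.458699=8.759873
k=1: b·v=9.94×(-0.183)=-1.819020; √(2b)=4.458699; u=(-1.819020+(-3.17))/4.458699=-1.118941, w=(-1.819020−(-3.17))/4.458699=0.302999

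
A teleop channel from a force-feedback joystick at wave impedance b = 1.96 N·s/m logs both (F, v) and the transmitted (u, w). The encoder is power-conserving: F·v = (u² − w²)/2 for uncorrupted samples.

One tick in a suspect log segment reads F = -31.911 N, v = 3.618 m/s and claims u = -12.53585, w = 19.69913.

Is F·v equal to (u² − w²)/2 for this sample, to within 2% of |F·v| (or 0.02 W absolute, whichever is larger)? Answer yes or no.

F·v = (-31.911)×3.618 = -115.45400 W.
(u² − w²)/2 = (157.14754 − 388.05572)/2 = -115.45409 W.
|Δ| = 0.00010;  2% of max(1, |F·v|) = 2.30908.

yes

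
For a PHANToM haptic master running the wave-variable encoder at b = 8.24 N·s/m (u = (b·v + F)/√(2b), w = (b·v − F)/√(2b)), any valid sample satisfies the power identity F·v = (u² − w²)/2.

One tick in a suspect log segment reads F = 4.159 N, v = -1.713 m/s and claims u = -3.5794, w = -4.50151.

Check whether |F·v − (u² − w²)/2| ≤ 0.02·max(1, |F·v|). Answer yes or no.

F·v = 4.159×(-1.713) = -7.1244 W.
(u² − w²)/2 = (12.8121 − 20.2636)/2 = -3.7257 W.
|Δ| = 3.3986;  2% of max(1, |F·v|) = 0.1425.

no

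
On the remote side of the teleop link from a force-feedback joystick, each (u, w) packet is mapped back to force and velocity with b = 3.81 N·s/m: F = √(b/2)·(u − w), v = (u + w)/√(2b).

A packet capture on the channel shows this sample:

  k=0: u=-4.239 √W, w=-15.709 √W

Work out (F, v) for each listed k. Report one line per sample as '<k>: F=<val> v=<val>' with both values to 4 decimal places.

0: F=15.8311 v=-7.2264

k=0: u−w=11.4700, u+w=-19.9480; √(b/2)=1.3802, √(2b)=2.7604; F=1.3802×11.47=15.8311, v=-19.9480/2.7604=-7.2264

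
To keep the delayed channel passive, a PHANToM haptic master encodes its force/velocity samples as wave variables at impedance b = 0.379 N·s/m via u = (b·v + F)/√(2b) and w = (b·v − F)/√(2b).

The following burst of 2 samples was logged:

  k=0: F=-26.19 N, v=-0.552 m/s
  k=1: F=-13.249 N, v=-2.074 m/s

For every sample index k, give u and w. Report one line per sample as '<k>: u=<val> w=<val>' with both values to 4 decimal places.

0: u=-30.3219 w=29.8413
1: u=-16.1205 w=14.3148

k=0: b·v=0.379×(-0.552)=-0.2092; √(2b)=0.8706; u=(-0.2092+(-26.19))/0.8706=-30.3219, w=(-0.2092−(-26.19))/0.8706=29.8413
k=1: b·v=0.379×(-2.074)=-0.7860; √(2b)=0.8706; u=(-0.7860+(-13.249))/0.8706=-16.1205, w=(-0.7860−(-13.249))/0.8706=14.3148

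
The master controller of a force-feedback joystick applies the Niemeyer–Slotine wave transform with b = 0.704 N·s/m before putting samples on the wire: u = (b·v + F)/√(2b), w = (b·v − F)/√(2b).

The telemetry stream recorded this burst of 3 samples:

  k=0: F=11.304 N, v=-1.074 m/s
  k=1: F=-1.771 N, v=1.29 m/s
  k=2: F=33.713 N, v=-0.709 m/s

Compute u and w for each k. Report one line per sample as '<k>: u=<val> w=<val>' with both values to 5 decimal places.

0: u=8.88924 w=-10.16364
1: u=-0.72716 w=2.25786
2: u=27.99098 w=-28.83227

k=0: b·v=0.704×(-1.074)=-0.75610; √(2b)=1.18659; u=(-0.75610+11.304)/1.18659=8.88924, w=(-0.75610−11.304)/1.18659=-10.16364
k=1: b·v=0.704×1.29=0.90816; √(2b)=1.18659; u=(0.90816+(-1.771))/1.18659=-0.72716, w=(0.90816−(-1.771))/1.18659=2.25786
k=2: b·v=0.704×(-0.709)=-0.49914; √(2b)=1.18659; u=(-0.49914+33.713)/1.18659=27.99098, w=(-0.49914−33.713)/1.18659=-28.83227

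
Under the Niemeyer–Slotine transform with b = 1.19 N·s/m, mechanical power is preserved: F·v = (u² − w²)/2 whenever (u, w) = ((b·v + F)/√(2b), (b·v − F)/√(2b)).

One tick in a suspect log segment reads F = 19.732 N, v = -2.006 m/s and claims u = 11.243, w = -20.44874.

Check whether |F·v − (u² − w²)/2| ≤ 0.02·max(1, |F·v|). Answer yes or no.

F·v = 19.732×(-2.006) = -39.5824 W.
(u² − w²)/2 = (126.4050 − 418.1510)/2 = -145.8730 W.
|Δ| = 106.2906;  2% of max(1, |F·v|) = 0.7916.

no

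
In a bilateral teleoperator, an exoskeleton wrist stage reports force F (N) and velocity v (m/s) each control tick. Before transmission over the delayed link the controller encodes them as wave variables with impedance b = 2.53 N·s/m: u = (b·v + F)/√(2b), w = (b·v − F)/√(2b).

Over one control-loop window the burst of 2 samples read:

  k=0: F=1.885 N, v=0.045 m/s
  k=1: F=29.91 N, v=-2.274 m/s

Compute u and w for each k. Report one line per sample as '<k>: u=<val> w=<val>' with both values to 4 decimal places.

k=0: b·v=2.53×0.045=0.1138; √(2b)=2.2494; u=(0.1138+1.885)/2.2494=0.8886, w=(0.1138−1.885)/2.2494=-0.7874
k=1: b·v=2.53×(-2.274)=-5.7532; √(2b)=2.2494; u=(-5.7532+29.91)/2.2494=10.7390, w=(-5.7532−29.91)/2.2494=-15.8542

0: u=0.8886 w=-0.7874
1: u=10.7390 w=-15.8542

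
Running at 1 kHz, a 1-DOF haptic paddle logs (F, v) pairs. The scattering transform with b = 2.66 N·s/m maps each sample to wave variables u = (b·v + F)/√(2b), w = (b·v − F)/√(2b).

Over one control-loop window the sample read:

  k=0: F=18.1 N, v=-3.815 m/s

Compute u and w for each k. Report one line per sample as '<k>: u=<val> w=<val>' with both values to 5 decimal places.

k=0: b·v=2.66×(-3.815)=-10.14790; √(2b)=2.30651; u=(-10.14790+18.1)/2.30651=3.44767, w=(-10.14790−18.1)/2.30651=-12.24702

0: u=3.44767 w=-12.24702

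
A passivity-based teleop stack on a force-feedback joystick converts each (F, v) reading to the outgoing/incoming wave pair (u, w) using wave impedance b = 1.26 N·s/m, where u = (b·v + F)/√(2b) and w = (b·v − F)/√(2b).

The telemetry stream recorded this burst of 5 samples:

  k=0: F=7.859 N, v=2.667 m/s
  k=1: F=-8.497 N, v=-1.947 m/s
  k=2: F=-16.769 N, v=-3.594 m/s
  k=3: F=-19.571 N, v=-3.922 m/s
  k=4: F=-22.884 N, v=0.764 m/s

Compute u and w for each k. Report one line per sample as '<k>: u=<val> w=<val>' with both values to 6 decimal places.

k=0: b·v=1.26×2.667=3.360420; √(2b)=1.587451; u=(3.360420+7.859)/1.587451=7.067570, w=(3.360420−7.859)/1.587451=-2.833839
k=1: b·v=1.26×(-1.947)=-2.453220; √(2b)=1.587451; u=(-2.453220+(-8.497))/1.587451=-6.897990, w=(-2.453220−(-8.497))/1.587451=3.807224
k=2: b·v=1.26×(-3.594)=-4.528440; √(2b)=1.587451; u=(-4.528440+(-16.769))/1.587451=-13.416126, w=(-4.528440−(-16.769))/1.587451=7.710828
k=3: b·v=1.26×(-3.922)=-4.941720; √(2b)=1.587451; u=(-4.941720+(-19.571))/1.587451=-15.441562, w=(-4.941720−(-19.571))/1.587451=9.215580
k=4: b·v=1.26×0.764=0.962640; √(2b)=1.587451; u=(0.962640+(-22.884))/1.587451=-13.809159, w=(0.962640−(-22.884))/1.587451=15.021971

0: u=7.067570 w=-2.833839
1: u=-6.897990 w=3.807224
2: u=-13.416126 w=7.710828
3: u=-15.441562 w=9.215580
4: u=-13.809159 w=15.021971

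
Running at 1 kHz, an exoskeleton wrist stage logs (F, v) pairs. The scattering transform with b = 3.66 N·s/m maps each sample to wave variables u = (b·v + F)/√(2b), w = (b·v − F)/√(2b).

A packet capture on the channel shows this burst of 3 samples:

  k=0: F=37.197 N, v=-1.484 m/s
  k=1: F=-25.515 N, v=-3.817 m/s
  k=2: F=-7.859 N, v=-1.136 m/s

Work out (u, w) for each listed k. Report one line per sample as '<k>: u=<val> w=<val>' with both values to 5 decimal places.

0: u=11.74089 w=-15.75592
1: u=-14.59416 w=4.26707
2: u=-4.44152 w=1.36802

k=0: b·v=3.66×(-1.484)=-5.43144; √(2b)=2.70555; u=(-5.43144+37.197)/2.70555=11.74089, w=(-5.43144−37.197)/2.70555=-15.75592
k=1: b·v=3.66×(-3.817)=-13.97022; √(2b)=2.70555; u=(-13.97022+(-25.515))/2.70555=-14.59416, w=(-13.97022−(-25.515))/2.70555=4.26707
k=2: b·v=3.66×(-1.136)=-4.15776; √(2b)=2.70555; u=(-4.15776+(-7.859))/2.70555=-4.44152, w=(-4.15776−(-7.859))/2.70555=1.36802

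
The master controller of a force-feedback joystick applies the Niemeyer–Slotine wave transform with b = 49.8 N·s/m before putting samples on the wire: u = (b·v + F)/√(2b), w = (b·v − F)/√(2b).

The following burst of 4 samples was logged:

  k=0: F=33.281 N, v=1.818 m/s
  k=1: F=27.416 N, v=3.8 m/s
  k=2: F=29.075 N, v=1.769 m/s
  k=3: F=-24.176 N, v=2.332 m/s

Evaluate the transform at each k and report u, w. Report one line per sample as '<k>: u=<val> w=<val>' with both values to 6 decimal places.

0: u=12.406578 w=5.737026
1: u=21.709062 w=16.214862
2: u=11.740625 w=5.913960
3: u=9.214207 w=14.059106

k=0: b·v=49.8×1.818=90.536400; √(2b)=9.979980; u=(90.536400+33.281)/9.979980=12.406578, w=(90.536400−33.281)/9.979980=5.737026
k=1: b·v=49.8×3.8=189.240000; √(2b)=9.979980; u=(189.240000+27.416)/9.979980=21.709062, w=(189.240000−27.416)/9.979980=16.214862
k=2: b·v=49.8×1.769=88.096200; √(2b)=9.979980; u=(88.096200+29.075)/9.979980=11.740625, w=(88.096200−29.075)/9.979980=5.913960
k=3: b·v=49.8×2.332=116.133600; √(2b)=9.979980; u=(116.133600+(-24.176))/9.979980=9.214207, w=(116.133600−(-24.176))/9.979980=14.059106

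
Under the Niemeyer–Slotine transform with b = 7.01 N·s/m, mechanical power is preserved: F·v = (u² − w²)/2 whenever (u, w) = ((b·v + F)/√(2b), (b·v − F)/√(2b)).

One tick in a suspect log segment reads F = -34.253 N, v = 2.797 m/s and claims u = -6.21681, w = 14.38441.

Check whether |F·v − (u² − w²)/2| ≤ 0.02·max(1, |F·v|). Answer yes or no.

no

F·v = (-34.253)×2.797 = -95.80564 W.
(u² − w²)/2 = (38.64873 − 206.91125)/2 = -84.13126 W.
|Δ| = 11.67438;  2% of max(1, |F·v|) = 1.91611.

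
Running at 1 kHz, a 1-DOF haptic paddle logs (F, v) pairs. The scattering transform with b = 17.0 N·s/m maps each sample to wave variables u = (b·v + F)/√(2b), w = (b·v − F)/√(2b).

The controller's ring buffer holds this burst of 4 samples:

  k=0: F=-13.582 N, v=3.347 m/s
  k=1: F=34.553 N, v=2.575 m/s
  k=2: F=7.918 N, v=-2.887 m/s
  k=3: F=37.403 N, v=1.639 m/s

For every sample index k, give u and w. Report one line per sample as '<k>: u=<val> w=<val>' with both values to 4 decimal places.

0: u=7.4288 w=12.0874
1: u=13.4331 w=1.5816
2: u=-7.0591 w=-9.7749
3: u=11.1930 w=-1.6361

k=0: b·v=17.0×3.347=56.8990; √(2b)=5.8310; u=(56.8990+(-13.582))/5.8310=7.4288, w=(56.8990−(-13.582))/5.8310=12.0874
k=1: b·v=17.0×2.575=43.7750; √(2b)=5.8310; u=(43.7750+34.553)/5.8310=13.4331, w=(43.7750−34.553)/5.8310=1.5816
k=2: b·v=17.0×(-2.887)=-49.0790; √(2b)=5.8310; u=(-49.0790+7.918)/5.8310=-7.0591, w=(-49.0790−7.918)/5.8310=-9.7749
k=3: b·v=17.0×1.639=27.8630; √(2b)=5.8310; u=(27.8630+37.403)/5.8310=11.1930, w=(27.8630−37.403)/5.8310=-1.6361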